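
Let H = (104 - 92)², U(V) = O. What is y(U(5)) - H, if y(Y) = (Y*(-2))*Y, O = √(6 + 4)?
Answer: -164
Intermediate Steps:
O = √10 ≈ 3.1623
U(V) = √10
y(Y) = -2*Y² (y(Y) = (-2*Y)*Y = -2*Y²)
H = 144 (H = 12² = 144)
y(U(5)) - H = -2*(√10)² - 1*144 = -2*10 - 144 = -20 - 144 = -164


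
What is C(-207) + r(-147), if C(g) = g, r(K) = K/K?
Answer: -206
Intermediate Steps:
r(K) = 1
C(-207) + r(-147) = -207 + 1 = -206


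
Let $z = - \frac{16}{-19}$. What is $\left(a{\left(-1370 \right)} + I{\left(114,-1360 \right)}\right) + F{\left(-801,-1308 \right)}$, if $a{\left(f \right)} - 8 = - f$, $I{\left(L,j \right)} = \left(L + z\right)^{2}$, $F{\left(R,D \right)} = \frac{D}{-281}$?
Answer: $\frac{1478133730}{101441} \approx 14571.0$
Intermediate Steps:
$F{\left(R,D \right)} = - \frac{D}{281}$ ($F{\left(R,D \right)} = D \left(- \frac{1}{281}\right) = - \frac{D}{281}$)
$z = \frac{16}{19}$ ($z = \left(-16\right) \left(- \frac{1}{19}\right) = \frac{16}{19} \approx 0.8421$)
$I{\left(L,j \right)} = \left(\frac{16}{19} + L\right)^{2}$ ($I{\left(L,j \right)} = \left(L + \frac{16}{19}\right)^{2} = \left(\frac{16}{19} + L\right)^{2}$)
$a{\left(f \right)} = 8 - f$
$\left(a{\left(-1370 \right)} + I{\left(114,-1360 \right)}\right) + F{\left(-801,-1308 \right)} = \left(\left(8 - -1370\right) + \frac{\left(16 + 19 \cdot 114\right)^{2}}{361}\right) - - \frac{1308}{281} = \left(\left(8 + 1370\right) + \frac{\left(16 + 2166\right)^{2}}{361}\right) + \frac{1308}{281} = \left(1378 + \frac{2182^{2}}{361}\right) + \frac{1308}{281} = \left(1378 + \frac{1}{361} \cdot 4761124\right) + \frac{1308}{281} = \left(1378 + \frac{4761124}{361}\right) + \frac{1308}{281} = \frac{5258582}{361} + \frac{1308}{281} = \frac{1478133730}{101441}$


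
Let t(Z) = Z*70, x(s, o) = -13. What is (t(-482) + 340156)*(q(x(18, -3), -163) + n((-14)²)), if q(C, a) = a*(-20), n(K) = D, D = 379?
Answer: 1115047824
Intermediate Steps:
n(K) = 379
t(Z) = 70*Z
q(C, a) = -20*a
(t(-482) + 340156)*(q(x(18, -3), -163) + n((-14)²)) = (70*(-482) + 340156)*(-20*(-163) + 379) = (-33740 + 340156)*(3260 + 379) = 306416*3639 = 1115047824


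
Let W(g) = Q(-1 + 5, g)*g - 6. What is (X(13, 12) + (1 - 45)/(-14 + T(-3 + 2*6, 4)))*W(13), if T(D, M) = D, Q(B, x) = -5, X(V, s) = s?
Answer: -7384/5 ≈ -1476.8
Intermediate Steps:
W(g) = -6 - 5*g (W(g) = -5*g - 6 = -6 - 5*g)
(X(13, 12) + (1 - 45)/(-14 + T(-3 + 2*6, 4)))*W(13) = (12 + (1 - 45)/(-14 + (-3 + 2*6)))*(-6 - 5*13) = (12 - 44/(-14 + (-3 + 12)))*(-6 - 65) = (12 - 44/(-14 + 9))*(-71) = (12 - 44/(-5))*(-71) = (12 - 44*(-1/5))*(-71) = (12 + 44/5)*(-71) = (104/5)*(-71) = -7384/5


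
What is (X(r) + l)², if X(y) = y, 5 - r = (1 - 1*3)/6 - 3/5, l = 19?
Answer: 139876/225 ≈ 621.67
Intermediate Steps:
r = 89/15 (r = 5 - ((1 - 1*3)/6 - 3/5) = 5 - ((1 - 3)*(⅙) - 3*⅕) = 5 - (-2*⅙ - ⅗) = 5 - (-⅓ - ⅗) = 5 - 1*(-14/15) = 5 + 14/15 = 89/15 ≈ 5.9333)
(X(r) + l)² = (89/15 + 19)² = (374/15)² = 139876/225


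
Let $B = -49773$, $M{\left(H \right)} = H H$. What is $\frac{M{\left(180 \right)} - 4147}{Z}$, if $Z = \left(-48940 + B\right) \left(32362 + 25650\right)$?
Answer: $- \frac{28253}{5726538556} \approx -4.9337 \cdot 10^{-6}$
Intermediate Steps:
$M{\left(H \right)} = H^{2}$
$Z = -5726538556$ ($Z = \left(-48940 - 49773\right) \left(32362 + 25650\right) = \left(-98713\right) 58012 = -5726538556$)
$\frac{M{\left(180 \right)} - 4147}{Z} = \frac{180^{2} - 4147}{-5726538556} = \left(32400 - 4147\right) \left(- \frac{1}{5726538556}\right) = 28253 \left(- \frac{1}{5726538556}\right) = - \frac{28253}{5726538556}$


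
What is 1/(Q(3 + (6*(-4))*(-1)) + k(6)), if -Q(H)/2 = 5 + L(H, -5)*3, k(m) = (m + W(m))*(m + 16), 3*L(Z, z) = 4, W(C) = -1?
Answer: 1/92 ≈ 0.010870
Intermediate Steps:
L(Z, z) = 4/3 (L(Z, z) = (1/3)*4 = 4/3)
k(m) = (-1 + m)*(16 + m) (k(m) = (m - 1)*(m + 16) = (-1 + m)*(16 + m))
Q(H) = -18 (Q(H) = -2*(5 + (4/3)*3) = -2*(5 + 4) = -2*9 = -18)
1/(Q(3 + (6*(-4))*(-1)) + k(6)) = 1/(-18 + (-16 + 6**2 + 15*6)) = 1/(-18 + (-16 + 36 + 90)) = 1/(-18 + 110) = 1/92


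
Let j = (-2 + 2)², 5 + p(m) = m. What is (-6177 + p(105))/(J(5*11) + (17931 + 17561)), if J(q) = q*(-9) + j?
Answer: -6077/34997 ≈ -0.17364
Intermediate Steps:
p(m) = -5 + m
j = 0 (j = 0² = 0)
J(q) = -9*q (J(q) = q*(-9) + 0 = -9*q + 0 = -9*q)
(-6177 + p(105))/(J(5*11) + (17931 + 17561)) = (-6177 + (-5 + 105))/(-45*11 + (17931 + 17561)) = (-6177 + 100)/(-9*55 + 35492) = -6077/(-495 + 35492) = -6077/34997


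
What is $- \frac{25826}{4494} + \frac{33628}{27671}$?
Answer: $- \frac{40250501}{8882391} \approx -4.5315$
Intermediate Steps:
$- \frac{25826}{4494} + \frac{33628}{27671} = \left(-25826\right) \frac{1}{4494} + 33628 \cdot \frac{1}{27671} = - \frac{12913}{2247} + \frac{4804}{3953} = - \frac{40250501}{8882391}$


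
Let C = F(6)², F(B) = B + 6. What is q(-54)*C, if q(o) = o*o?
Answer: 419904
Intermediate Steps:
F(B) = 6 + B
C = 144 (C = (6 + 6)² = 12² = 144)
q(o) = o²
q(-54)*C = (-54)²*144 = 2916*144 = 419904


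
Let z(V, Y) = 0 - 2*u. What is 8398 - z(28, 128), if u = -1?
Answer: 8396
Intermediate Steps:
z(V, Y) = 2 (z(V, Y) = 0 - 2*(-1) = 0 + 2 = 2)
8398 - z(28, 128) = 8398 - 1*2 = 8398 - 2 = 8396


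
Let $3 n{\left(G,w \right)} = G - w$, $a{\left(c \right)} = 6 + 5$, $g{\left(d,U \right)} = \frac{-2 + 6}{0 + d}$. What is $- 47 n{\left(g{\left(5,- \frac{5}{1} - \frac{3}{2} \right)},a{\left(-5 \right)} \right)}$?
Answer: $\frac{799}{5} \approx 159.8$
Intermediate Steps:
$g{\left(d,U \right)} = \frac{4}{d}$
$a{\left(c \right)} = 11$
$n{\left(G,w \right)} = - \frac{w}{3} + \frac{G}{3}$ ($n{\left(G,w \right)} = \frac{G - w}{3} = - \frac{w}{3} + \frac{G}{3}$)
$- 47 n{\left(g{\left(5,- \frac{5}{1} - \frac{3}{2} \right)},a{\left(-5 \right)} \right)} = - 47 \left(\left(- \frac{1}{3}\right) 11 + \frac{4 \cdot \frac{1}{5}}{3}\right) = - 47 \left(- \frac{11}{3} + \frac{4 \cdot \frac{1}{5}}{3}\right) = - 47 \left(- \frac{11}{3} + \frac{1}{3} \cdot \frac{4}{5}\right) = - 47 \left(- \frac{11}{3} + \frac{4}{15}\right) = \left(-47\right) \left(- \frac{17}{5}\right) = \frac{799}{5}$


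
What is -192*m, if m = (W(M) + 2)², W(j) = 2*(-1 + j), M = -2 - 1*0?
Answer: -3072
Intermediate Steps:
M = -2 (M = -2 + 0 = -2)
W(j) = -2 + 2*j
m = 16 (m = ((-2 + 2*(-2)) + 2)² = ((-2 - 4) + 2)² = (-6 + 2)² = (-4)² = 16)
-192*m = -192*16 = -3072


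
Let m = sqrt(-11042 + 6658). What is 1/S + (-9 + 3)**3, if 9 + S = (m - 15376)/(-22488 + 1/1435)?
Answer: 5*(-247968*sqrt(274) + 11599949539*I)/(-268367951*I + 5740*sqrt(274)) ≈ -216.12 + 4.2572e-5*I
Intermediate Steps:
m = 4*I*sqrt(274) (m = sqrt(-4384) = 4*I*sqrt(274) ≈ 66.212*I)
S = -268367951/32270279 - 5740*I*sqrt(274)/32270279 (S = -9 + (4*I*sqrt(274) - 15376)/(-22488 + 1/1435) = -9 + (-15376 + 4*I*sqrt(274))/(-22488 + 1/1435) = -9 + (-15376 + 4*I*sqrt(274))/(-32270279/1435) = -9 + (-15376 + 4*I*sqrt(274))*(-1435/32270279) = -9 + (22064560/32270279 - 5740*I*sqrt(274)/32270279) = -268367951/32270279 - 5740*I*sqrt(274)/32270279 ≈ -8.3163 - 0.0029443*I)
1/S + (-9 + 3)**3 = 1/(-268367951/32270279 - 5740*I*sqrt(274)/32270279) + (-9 + 3)**3 = 1/(-268367951/32270279 - 5740*I*sqrt(274)/32270279) + (-6)**3 = 1/(-268367951/32270279 - 5740*I*sqrt(274)/32270279) - 216 = -216 + 1/(-268367951/32270279 - 5740*I*sqrt(274)/32270279)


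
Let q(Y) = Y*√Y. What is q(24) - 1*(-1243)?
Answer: 1243 + 48*√6 ≈ 1360.6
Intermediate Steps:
q(Y) = Y^(3/2)
q(24) - 1*(-1243) = 24^(3/2) - 1*(-1243) = 48*√6 + 1243 = 1243 + 48*√6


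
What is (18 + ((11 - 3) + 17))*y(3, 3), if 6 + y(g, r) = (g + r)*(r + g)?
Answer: 1290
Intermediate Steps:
y(g, r) = -6 + (g + r)**2 (y(g, r) = -6 + (g + r)*(r + g) = -6 + (g + r)*(g + r) = -6 + (g + r)**2)
(18 + ((11 - 3) + 17))*y(3, 3) = (18 + ((11 - 3) + 17))*(-6 + (3 + 3)**2) = (18 + (8 + 17))*(-6 + 6**2) = (18 + 25)*(-6 + 36) = 43*30 = 1290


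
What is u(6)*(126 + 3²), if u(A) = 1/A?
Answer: 45/2 ≈ 22.500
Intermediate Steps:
u(6)*(126 + 3²) = (126 + 3²)/6 = (126 + 9)/6 = (⅙)*135 = 45/2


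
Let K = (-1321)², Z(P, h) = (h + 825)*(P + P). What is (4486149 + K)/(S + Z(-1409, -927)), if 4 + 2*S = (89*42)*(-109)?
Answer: 890170/11959 ≈ 74.435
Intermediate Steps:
Z(P, h) = 2*P*(825 + h) (Z(P, h) = (825 + h)*(2*P) = 2*P*(825 + h))
K = 1745041
S = -203723 (S = -2 + ((89*42)*(-109))/2 = -2 + (3738*(-109))/2 = -2 + (½)*(-407442) = -2 - 203721 = -203723)
(4486149 + K)/(S + Z(-1409, -927)) = (4486149 + 1745041)/(-203723 + 2*(-1409)*(825 - 927)) = 6231190/(-203723 + 2*(-1409)*(-102)) = 6231190/(-203723 + 287436) = 6231190/83713 = 6231190*(1/83713) = 890170/11959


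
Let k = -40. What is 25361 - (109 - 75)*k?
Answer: 26721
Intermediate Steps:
25361 - (109 - 75)*k = 25361 - (109 - 75)*(-40) = 25361 - 34*(-40) = 25361 - 1*(-1360) = 25361 + 1360 = 26721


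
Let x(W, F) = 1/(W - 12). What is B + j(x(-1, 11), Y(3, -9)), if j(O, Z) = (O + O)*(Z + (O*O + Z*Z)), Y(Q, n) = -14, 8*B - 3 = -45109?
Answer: -49795013/8788 ≈ -5666.3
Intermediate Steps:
B = -22553/4 (B = 3/8 + (⅛)*(-45109) = 3/8 - 45109/8 = -22553/4 ≈ -5638.3)
x(W, F) = 1/(-12 + W)
j(O, Z) = 2*O*(Z + O² + Z²) (j(O, Z) = (2*O)*(Z + (O² + Z²)) = (2*O)*(Z + O² + Z²) = 2*O*(Z + O² + Z²))
B + j(x(-1, 11), Y(3, -9)) = -22553/4 + 2*(-14 + (1/(-12 - 1))² + (-14)²)/(-12 - 1) = -22553/4 + 2*(-14 + (1/(-13))² + 196)/(-13) = -22553/4 + 2*(-1/13)*(-14 + (-1/13)² + 196) = -22553/4 + 2*(-1/13)*(-14 + 1/169 + 196) = -22553/4 + 2*(-1/13)*(30759/169) = -22553/4 - 61518/2197 = -49795013/8788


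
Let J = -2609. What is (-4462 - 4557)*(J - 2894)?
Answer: 49631557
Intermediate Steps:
(-4462 - 4557)*(J - 2894) = (-4462 - 4557)*(-2609 - 2894) = -9019*(-5503) = 49631557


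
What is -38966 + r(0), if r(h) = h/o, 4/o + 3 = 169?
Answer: -38966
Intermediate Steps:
o = 2/83 (o = 4/(-3 + 169) = 4/166 = 4*(1/166) = 2/83 ≈ 0.024096)
r(h) = 83*h/2 (r(h) = h/(2/83) = h*(83/2) = 83*h/2)
-38966 + r(0) = -38966 + (83/2)*0 = -38966 + 0 = -38966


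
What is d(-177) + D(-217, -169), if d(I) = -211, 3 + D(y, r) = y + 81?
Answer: -350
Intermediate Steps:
D(y, r) = 78 + y (D(y, r) = -3 + (y + 81) = -3 + (81 + y) = 78 + y)
d(-177) + D(-217, -169) = -211 + (78 - 217) = -211 - 139 = -350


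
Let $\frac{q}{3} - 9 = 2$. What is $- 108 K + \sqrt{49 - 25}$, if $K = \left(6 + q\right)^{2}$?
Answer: $-164268 + 2 \sqrt{6} \approx -1.6426 \cdot 10^{5}$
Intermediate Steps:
$q = 33$ ($q = 27 + 3 \cdot 2 = 27 + 6 = 33$)
$K = 1521$ ($K = \left(6 + 33\right)^{2} = 39^{2} = 1521$)
$- 108 K + \sqrt{49 - 25} = \left(-108\right) 1521 + \sqrt{49 - 25} = -164268 + \sqrt{24} = -164268 + 2 \sqrt{6}$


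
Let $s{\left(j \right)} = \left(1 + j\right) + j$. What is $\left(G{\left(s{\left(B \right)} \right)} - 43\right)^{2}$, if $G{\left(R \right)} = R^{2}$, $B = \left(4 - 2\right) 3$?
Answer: $15876$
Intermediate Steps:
$B = 6$ ($B = 2 \cdot 3 = 6$)
$s{\left(j \right)} = 1 + 2 j$
$\left(G{\left(s{\left(B \right)} \right)} - 43\right)^{2} = \left(\left(1 + 2 \cdot 6\right)^{2} - 43\right)^{2} = \left(\left(1 + 12\right)^{2} - 43\right)^{2} = \left(13^{2} - 43\right)^{2} = \left(169 - 43\right)^{2} = 126^{2} = 15876$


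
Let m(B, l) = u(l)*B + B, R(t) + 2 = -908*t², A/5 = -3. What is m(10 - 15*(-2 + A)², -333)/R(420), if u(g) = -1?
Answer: 0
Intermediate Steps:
A = -15 (A = 5*(-3) = -15)
R(t) = -2 - 908*t²
m(B, l) = 0 (m(B, l) = -B + B = 0)
m(10 - 15*(-2 + A)², -333)/R(420) = 0/(-2 - 908*420²) = 0/(-2 - 908*176400) = 0/(-2 - 160171200) = 0/(-160171202) = 0*(-1/160171202) = 0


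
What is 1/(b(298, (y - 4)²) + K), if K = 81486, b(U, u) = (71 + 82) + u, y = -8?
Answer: 1/81783 ≈ 1.2227e-5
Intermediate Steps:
b(U, u) = 153 + u
1/(b(298, (y - 4)²) + K) = 1/((153 + (-8 - 4)²) + 81486) = 1/((153 + (-12)²) + 81486) = 1/((153 + 144) + 81486) = 1/(297 + 81486) = 1/81783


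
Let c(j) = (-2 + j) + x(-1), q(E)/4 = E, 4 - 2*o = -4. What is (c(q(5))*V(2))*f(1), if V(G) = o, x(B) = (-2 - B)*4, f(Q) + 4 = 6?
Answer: 112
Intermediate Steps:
o = 4 (o = 2 - ½*(-4) = 2 + 2 = 4)
f(Q) = 2 (f(Q) = -4 + 6 = 2)
q(E) = 4*E
x(B) = -8 - 4*B
V(G) = 4
c(j) = -6 + j (c(j) = (-2 + j) + (-8 - 4*(-1)) = (-2 + j) + (-8 + 4) = (-2 + j) - 4 = -6 + j)
(c(q(5))*V(2))*f(1) = ((-6 + 4*5)*4)*2 = ((-6 + 20)*4)*2 = (14*4)*2 = 56*2 = 112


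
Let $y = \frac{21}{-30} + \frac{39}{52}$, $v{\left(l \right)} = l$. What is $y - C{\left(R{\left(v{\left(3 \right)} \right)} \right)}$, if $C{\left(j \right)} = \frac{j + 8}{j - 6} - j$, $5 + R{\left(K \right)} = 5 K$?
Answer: $\frac{111}{20} \approx 5.55$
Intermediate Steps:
$R{\left(K \right)} = -5 + 5 K$
$y = \frac{1}{20}$ ($y = 21 \left(- \frac{1}{30}\right) + 39 \cdot \frac{1}{52} = - \frac{7}{10} + \frac{3}{4} = \frac{1}{20} \approx 0.05$)
$C{\left(j \right)} = - j + \frac{8 + j}{-6 + j}$ ($C{\left(j \right)} = \frac{8 + j}{-6 + j} - j = - j + \frac{8 + j}{-6 + j}$)
$y - C{\left(R{\left(v{\left(3 \right)} \right)} \right)} = \frac{1}{20} - \frac{8 - \left(-5 + 5 \cdot 3\right)^{2} + 7 \left(-5 + 5 \cdot 3\right)}{-6 + \left(-5 + 5 \cdot 3\right)} = \frac{1}{20} - \frac{8 - \left(-5 + 15\right)^{2} + 7 \left(-5 + 15\right)}{-6 + \left(-5 + 15\right)} = \frac{1}{20} - \frac{8 - 10^{2} + 7 \cdot 10}{-6 + 10} = \frac{1}{20} - \frac{8 - 100 + 70}{4} = \frac{1}{20} - \frac{1}{4} \left(-22\right) = \frac{1}{20} - - \frac{11}{2} = \frac{1}{20} + \frac{11}{2} = \frac{111}{20}$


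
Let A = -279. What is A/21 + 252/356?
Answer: -7836/623 ≈ -12.578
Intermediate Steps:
A/21 + 252/356 = -279/21 + 252/356 = -279*1/21 + 252*(1/356) = -93/7 + 63/89 = -7836/623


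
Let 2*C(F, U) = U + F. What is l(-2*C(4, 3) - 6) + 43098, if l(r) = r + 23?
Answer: 43108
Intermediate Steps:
C(F, U) = F/2 + U/2 (C(F, U) = (U + F)/2 = (F + U)/2 = F/2 + U/2)
l(r) = 23 + r
l(-2*C(4, 3) - 6) + 43098 = (23 + (-2*((½)*4 + (½)*3) - 6)) + 43098 = (23 + (-2*(2 + 3/2) - 6)) + 43098 = (23 + (-2*7/2 - 6)) + 43098 = (23 + (-7 - 6)) + 43098 = (23 - 13) + 43098 = 10 + 43098 = 43108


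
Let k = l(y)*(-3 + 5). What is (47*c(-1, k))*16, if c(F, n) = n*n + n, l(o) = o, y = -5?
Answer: 67680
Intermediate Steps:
k = -10 (k = -5*(-3 + 5) = -5*2 = -10)
c(F, n) = n + n**2 (c(F, n) = n**2 + n = n + n**2)
(47*c(-1, k))*16 = (47*(-10*(1 - 10)))*16 = (47*(-10*(-9)))*16 = (47*90)*16 = 4230*16 = 67680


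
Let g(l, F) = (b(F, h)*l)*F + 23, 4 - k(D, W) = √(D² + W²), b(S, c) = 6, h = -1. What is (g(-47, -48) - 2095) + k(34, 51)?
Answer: 11468 - 17*√13 ≈ 11407.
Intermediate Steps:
k(D, W) = 4 - √(D² + W²)
g(l, F) = 23 + 6*F*l (g(l, F) = (6*l)*F + 23 = 6*F*l + 23 = 23 + 6*F*l)
(g(-47, -48) - 2095) + k(34, 51) = ((23 + 6*(-48)*(-47)) - 2095) + (4 - √(34² + 51²)) = ((23 + 13536) - 2095) + (4 - √(1156 + 2601)) = (13559 - 2095) + (4 - √3757) = 11464 + (4 - 17*√13) = 11468 - 17*√13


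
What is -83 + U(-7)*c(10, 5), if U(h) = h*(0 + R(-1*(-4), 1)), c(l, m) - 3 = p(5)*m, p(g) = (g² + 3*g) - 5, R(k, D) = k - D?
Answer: -3821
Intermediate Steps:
p(g) = -5 + g² + 3*g
c(l, m) = 3 + 35*m (c(l, m) = 3 + (-5 + 5² + 3*5)*m = 3 + (-5 + 25 + 15)*m = 3 + 35*m)
U(h) = 3*h (U(h) = h*(0 + (-1*(-4) - 1*1)) = h*(0 + (4 - 1)) = h*(0 + 3) = h*3 = 3*h)
-83 + U(-7)*c(10, 5) = -83 + (3*(-7))*(3 + 35*5) = -83 - 21*(3 + 175) = -83 - 21*178 = -83 - 3738 = -3821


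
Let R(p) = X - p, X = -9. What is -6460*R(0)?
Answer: 58140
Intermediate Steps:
R(p) = -9 - p
-6460*R(0) = -6460*(-9 - 1*0) = -6460*(-9 + 0) = -6460*(-9) = 58140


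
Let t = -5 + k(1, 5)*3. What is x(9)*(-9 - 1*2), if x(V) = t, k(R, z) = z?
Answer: -110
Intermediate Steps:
t = 10 (t = -5 + 5*3 = -5 + 15 = 10)
x(V) = 10
x(9)*(-9 - 1*2) = 10*(-9 - 1*2) = 10*(-9 - 2) = 10*(-11) = -110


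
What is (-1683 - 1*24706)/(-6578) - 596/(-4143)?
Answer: 10295465/2477514 ≈ 4.1556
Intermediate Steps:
(-1683 - 1*24706)/(-6578) - 596/(-4143) = (-1683 - 24706)*(-1/6578) - 596*(-1/4143) = -26389*(-1/6578) + 596/4143 = 2399/598 + 596/4143 = 10295465/2477514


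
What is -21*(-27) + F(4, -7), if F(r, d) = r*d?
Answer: 539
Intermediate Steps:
F(r, d) = d*r
-21*(-27) + F(4, -7) = -21*(-27) - 7*4 = 567 - 28 = 539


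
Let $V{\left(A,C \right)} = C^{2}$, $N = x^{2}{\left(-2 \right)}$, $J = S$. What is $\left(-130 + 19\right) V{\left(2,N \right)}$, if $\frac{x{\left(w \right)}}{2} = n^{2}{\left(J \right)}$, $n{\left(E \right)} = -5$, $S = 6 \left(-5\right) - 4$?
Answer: $-693750000$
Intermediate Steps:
$S = -34$ ($S = -30 - 4 = -34$)
$J = -34$
$x{\left(w \right)} = 50$ ($x{\left(w \right)} = 2 \left(-5\right)^{2} = 2 \cdot 25 = 50$)
$N = 2500$ ($N = 50^{2} = 2500$)
$\left(-130 + 19\right) V{\left(2,N \right)} = \left(-130 + 19\right) 2500^{2} = \left(-111\right) 6250000 = -693750000$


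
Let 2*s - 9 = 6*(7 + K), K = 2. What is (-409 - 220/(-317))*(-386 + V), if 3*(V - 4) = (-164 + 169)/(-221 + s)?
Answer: 56218446952/360429 ≈ 1.5598e+5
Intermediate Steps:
s = 63/2 (s = 9/2 + (6*(7 + 2))/2 = 9/2 + (6*9)/2 = 9/2 + (1/2)*54 = 9/2 + 27 = 63/2 ≈ 31.500)
V = 4538/1137 (V = 4 + ((-164 + 169)/(-221 + 63/2))/3 = 4 + (5/(-379/2))/3 = 4 + (5*(-2/379))/3 = 4 + (1/3)*(-10/379) = 4 - 10/1137 = 4538/1137 ≈ 3.9912)
(-409 - 220/(-317))*(-386 + V) = (-409 - 220/(-317))*(-386 + 4538/1137) = (-409 - 220*(-1/317))*(-434344/1137) = (-409 + 220/317)*(-434344/1137) = -129433/317*(-434344/1137) = 56218446952/360429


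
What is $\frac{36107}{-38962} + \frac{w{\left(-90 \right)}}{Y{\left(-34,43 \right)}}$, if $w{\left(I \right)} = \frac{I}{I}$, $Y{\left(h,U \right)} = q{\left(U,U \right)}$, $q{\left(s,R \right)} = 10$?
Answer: $- \frac{80527}{97405} \approx -0.82672$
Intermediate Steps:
$Y{\left(h,U \right)} = 10$
$w{\left(I \right)} = 1$
$\frac{36107}{-38962} + \frac{w{\left(-90 \right)}}{Y{\left(-34,43 \right)}} = \frac{36107}{-38962} + 1 \cdot \frac{1}{10} = 36107 \left(- \frac{1}{38962}\right) + 1 \cdot \frac{1}{10} = - \frac{36107}{38962} + \frac{1}{10} = - \frac{80527}{97405}$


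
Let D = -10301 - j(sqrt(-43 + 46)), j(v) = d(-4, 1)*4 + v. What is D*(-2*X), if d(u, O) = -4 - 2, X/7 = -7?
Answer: -1007146 - 98*sqrt(3) ≈ -1.0073e+6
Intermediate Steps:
X = -49 (X = 7*(-7) = -49)
d(u, O) = -6
j(v) = -24 + v (j(v) = -6*4 + v = -24 + v)
D = -10277 - sqrt(3) (D = -10301 - (-24 + sqrt(-43 + 46)) = -10301 - (-24 + sqrt(3)) = -10301 + (24 - sqrt(3)) = -10277 - sqrt(3) ≈ -10279.)
D*(-2*X) = (-10277 - sqrt(3))*(-2*(-49)) = (-10277 - sqrt(3))*98 = -1007146 - 98*sqrt(3)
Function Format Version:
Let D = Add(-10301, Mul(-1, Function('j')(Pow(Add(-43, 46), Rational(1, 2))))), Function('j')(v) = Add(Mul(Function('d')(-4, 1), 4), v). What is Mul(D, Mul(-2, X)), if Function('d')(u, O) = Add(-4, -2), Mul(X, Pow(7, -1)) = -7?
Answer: Add(-1007146, Mul(-98, Pow(3, Rational(1, 2)))) ≈ -1.0073e+6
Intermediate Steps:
X = -49 (X = Mul(7, -7) = -49)
Function('d')(u, O) = -6
Function('j')(v) = Add(-24, v) (Function('j')(v) = Add(Mul(-6, 4), v) = Add(-24, v))
D = Add(-10277, Mul(-1, Pow(3, Rational(1, 2)))) (D = Add(-10301, Mul(-1, Add(-24, Pow(Add(-43, 46), Rational(1, 2))))) = Add(-10301, Mul(-1, Add(-24, Pow(3, Rational(1, 2))))) = Add(-10301, Add(24, Mul(-1, Pow(3, Rational(1, 2))))) = Add(-10277, Mul(-1, Pow(3, Rational(1, 2)))) ≈ -10279.)
Mul(D, Mul(-2, X)) = Mul(Add(-10277, Mul(-1, Pow(3, Rational(1, 2)))), Mul(-2, -49)) = Mul(Add(-10277, Mul(-1, Pow(3, Rational(1, 2)))), 98) = Add(-1007146, Mul(-98, Pow(3, Rational(1, 2))))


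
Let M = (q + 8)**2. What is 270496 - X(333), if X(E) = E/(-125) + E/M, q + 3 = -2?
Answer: 33807708/125 ≈ 2.7046e+5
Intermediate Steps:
q = -5 (q = -3 - 2 = -5)
M = 9 (M = (-5 + 8)**2 = 3**2 = 9)
X(E) = 116*E/1125 (X(E) = E/(-125) + E/9 = E*(-1/125) + E*(1/9) = -E/125 + E/9 = 116*E/1125)
270496 - X(333) = 270496 - 116*333/1125 = 270496 - 1*4292/125 = 270496 - 4292/125 = 33807708/125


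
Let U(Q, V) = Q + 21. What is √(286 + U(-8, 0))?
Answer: √299 ≈ 17.292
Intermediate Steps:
U(Q, V) = 21 + Q
√(286 + U(-8, 0)) = √(286 + (21 - 8)) = √(286 + 13) = √299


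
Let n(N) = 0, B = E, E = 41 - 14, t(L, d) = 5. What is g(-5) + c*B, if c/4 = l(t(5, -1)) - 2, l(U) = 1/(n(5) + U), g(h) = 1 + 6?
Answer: -937/5 ≈ -187.40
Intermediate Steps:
g(h) = 7
E = 27
B = 27
l(U) = 1/U (l(U) = 1/(0 + U) = 1/U)
c = -36/5 (c = 4*(1/5 - 2) = 4*(-9/5) = -36/5 ≈ -7.2000)
g(-5) + c*B = 7 - 36/5*27 = 7 - 972/5 = -937/5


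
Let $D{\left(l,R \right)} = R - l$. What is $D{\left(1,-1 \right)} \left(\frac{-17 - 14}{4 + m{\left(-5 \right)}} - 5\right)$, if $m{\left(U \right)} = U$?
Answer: $-52$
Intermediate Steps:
$D{\left(1,-1 \right)} \left(\frac{-17 - 14}{4 + m{\left(-5 \right)}} - 5\right) = \left(-1 - 1\right) \left(\frac{-17 - 14}{4 - 5} - 5\right) = \left(-1 - 1\right) \left(- \frac{31}{-1} - 5\right) = - 2 \left(\left(-31\right) \left(-1\right) - 5\right) = - 2 \left(31 - 5\right) = \left(-2\right) 26 = -52$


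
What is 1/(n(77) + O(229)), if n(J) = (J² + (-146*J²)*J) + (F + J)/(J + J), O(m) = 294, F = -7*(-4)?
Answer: -22/1466247075 ≈ -1.5004e-8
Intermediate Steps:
F = 28
n(J) = J² - 146*J³ + (28 + J)/(2*J) (n(J) = (J² + (-146*J²)*J) + (28 + J)/(J + J) = (J² - 146*J³) + (28 + J)/((2*J)) = (J² - 146*J³) + (28 + J)*(1/(2*J)) = (J² - 146*J³) + (28 + J)/(2*J) = J² - 146*J³ + (28 + J)/(2*J))
1/(n(77) + O(229)) = 1/((14 + 77³ + (½)*77 - 146*77⁴)/77 + 294) = 1/((14 + 456533 + 77/2 - 146*35153041)/77 + 294) = 1/((14 + 456533 + 77/2 - 5132343986)/77 + 294) = 1/((1/77)*(-10263774801/2) + 294) = 1/(-1466253543/22 + 294) = 1/(-1466247075/22) = -22/1466247075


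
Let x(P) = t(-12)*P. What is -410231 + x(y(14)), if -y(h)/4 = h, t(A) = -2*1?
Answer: -410119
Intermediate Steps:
t(A) = -2
y(h) = -4*h
x(P) = -2*P
-410231 + x(y(14)) = -410231 - (-8)*14 = -410231 - 2*(-56) = -410231 + 112 = -410119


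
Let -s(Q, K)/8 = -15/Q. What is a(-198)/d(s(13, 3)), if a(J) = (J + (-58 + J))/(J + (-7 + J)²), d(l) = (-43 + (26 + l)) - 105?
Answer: 2951/30659191 ≈ 9.6252e-5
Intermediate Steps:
s(Q, K) = 120/Q (s(Q, K) = -(-120)/Q = 120/Q)
d(l) = -122 + l (d(l) = (-17 + l) - 105 = -122 + l)
a(J) = (-58 + 2*J)/(J + (-7 + J)²)
a(-198)/d(s(13, 3)) = (2*(-29 - 198)/(-198 + (-7 - 198)²))/(-122 + 120/13) = (2*(-227)/(-198 + (-205)²))/(-122 + 120*(1/13)) = (2*(-227)/(-198 + 42025))/(-122 + 120/13) = (2*(-227)/41827)/(-1466/13) = (2*(1/41827)*(-227))*(-13/1466) = -454/41827*(-13/1466) = 2951/30659191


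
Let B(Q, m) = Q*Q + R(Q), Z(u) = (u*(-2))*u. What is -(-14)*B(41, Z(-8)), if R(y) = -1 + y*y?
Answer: 47054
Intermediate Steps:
R(y) = -1 + y²
Z(u) = -2*u² (Z(u) = (-2*u)*u = -2*u²)
B(Q, m) = -1 + 2*Q² (B(Q, m) = Q*Q + (-1 + Q²) = Q² + (-1 + Q²) = -1 + 2*Q²)
-(-14)*B(41, Z(-8)) = -(-14)*(-1 + 2*41²) = -(-14)*(-1 + 2*1681) = -(-14)*(-1 + 3362) = -(-14)*3361 = -1*(-47054) = 47054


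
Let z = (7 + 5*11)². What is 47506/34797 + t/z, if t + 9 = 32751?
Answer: 660968219/66879834 ≈ 9.8829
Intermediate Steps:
t = 32742 (t = -9 + 32751 = 32742)
z = 3844 (z = (7 + 55)² = 62² = 3844)
47506/34797 + t/z = 47506/34797 + 32742/3844 = 47506*(1/34797) + 32742*(1/3844) = 47506/34797 + 16371/1922 = 660968219/66879834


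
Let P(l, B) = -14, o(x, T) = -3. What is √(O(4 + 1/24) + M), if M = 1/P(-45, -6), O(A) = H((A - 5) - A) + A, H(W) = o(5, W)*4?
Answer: I*√56658/84 ≈ 2.8337*I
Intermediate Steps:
H(W) = -12 (H(W) = -3*4 = -12)
O(A) = -12 + A
M = -1/14 (M = 1/(-14) = -1/14 ≈ -0.071429)
√(O(4 + 1/24) + M) = √((-12 + (4 + 1/24)) - 1/14) = √((-12 + 97/24) - 1/14) = √(-191/24 - 1/14) = √(-1349/168) = I*√56658/84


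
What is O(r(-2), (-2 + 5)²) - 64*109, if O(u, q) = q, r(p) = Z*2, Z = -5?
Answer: -6967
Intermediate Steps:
r(p) = -10 (r(p) = -5*2 = -10)
O(r(-2), (-2 + 5)²) - 64*109 = (-2 + 5)² - 64*109 = 3² - 6976 = 9 - 6976 = -6967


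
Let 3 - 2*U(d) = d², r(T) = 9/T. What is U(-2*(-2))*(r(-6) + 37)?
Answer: -923/4 ≈ -230.75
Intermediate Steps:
U(d) = 3/2 - d²/2
U(-2*(-2))*(r(-6) + 37) = (3/2 - (-2*(-2))²/2)*(9/(-6) + 37) = (3/2 - ½*4²)*(9*(-⅙) + 37) = (3/2 - ½*16)*(-3/2 + 37) = (3/2 - 8)*(71/2) = -13/2*71/2 = -923/4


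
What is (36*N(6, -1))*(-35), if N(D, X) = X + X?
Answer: 2520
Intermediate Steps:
N(D, X) = 2*X
(36*N(6, -1))*(-35) = (36*(2*(-1)))*(-35) = (36*(-2))*(-35) = -72*(-35) = 2520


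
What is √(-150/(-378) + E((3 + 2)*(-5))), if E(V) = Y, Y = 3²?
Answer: 4*√259/21 ≈ 3.0654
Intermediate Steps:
Y = 9
E(V) = 9
√(-150/(-378) + E((3 + 2)*(-5))) = √(-150/(-378) + 9) = √(-150*(-1/378) + 9) = √(25/63 + 9) = √(592/63) = 4*√259/21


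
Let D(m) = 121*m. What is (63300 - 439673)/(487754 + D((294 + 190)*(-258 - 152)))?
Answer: 376373/23523486 ≈ 0.016000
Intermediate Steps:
(63300 - 439673)/(487754 + D((294 + 190)*(-258 - 152))) = (63300 - 439673)/(487754 + 121*((294 + 190)*(-258 - 152))) = -376373/(487754 + 121*(484*(-410))) = -376373/(487754 + 121*(-198440)) = -376373/(487754 - 24011240) = -376373/(-23523486) = -376373*(-1/23523486) = 376373/23523486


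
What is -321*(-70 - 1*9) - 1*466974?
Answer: -441615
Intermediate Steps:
-321*(-70 - 1*9) - 1*466974 = -321*(-70 - 9) - 466974 = -321*(-79) - 466974 = 25359 - 466974 = -441615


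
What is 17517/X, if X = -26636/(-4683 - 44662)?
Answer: 864376365/26636 ≈ 32451.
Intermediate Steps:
X = 26636/49345 (X = -26636/(-49345) = -26636*(-1/49345) = 26636/49345 ≈ 0.53979)
17517/X = 17517/(26636/49345) = 17517*(49345/26636) = 864376365/26636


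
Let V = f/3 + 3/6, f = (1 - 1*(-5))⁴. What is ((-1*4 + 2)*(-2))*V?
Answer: 1730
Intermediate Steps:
f = 1296 (f = (1 + 5)⁴ = 6⁴ = 1296)
V = 865/2 (V = 1296/3 + 3/6 = 1296*(⅓) + 3*(⅙) = 432 + ½ = 865/2 ≈ 432.50)
((-1*4 + 2)*(-2))*V = ((-1*4 + 2)*(-2))*(865/2) = ((-4 + 2)*(-2))*(865/2) = -2*(-2)*(865/2) = 4*(865/2) = 1730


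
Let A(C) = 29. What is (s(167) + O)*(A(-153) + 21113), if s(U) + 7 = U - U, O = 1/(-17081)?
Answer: -81545376/551 ≈ -1.4800e+5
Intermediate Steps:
O = -1/17081 ≈ -5.8545e-5
s(U) = -7 (s(U) = -7 + (U - U) = -7 + 0 = -7)
(s(167) + O)*(A(-153) + 21113) = (-7 - 1/17081)*(29 + 21113) = -119568/17081*21142 = -81545376/551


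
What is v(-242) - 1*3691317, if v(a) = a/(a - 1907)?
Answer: -7932639991/2149 ≈ -3.6913e+6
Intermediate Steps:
v(a) = a/(-1907 + a)
v(-242) - 1*3691317 = -242/(-1907 - 242) - 1*3691317 = -242/(-2149) - 3691317 = -242*(-1/2149) - 3691317 = 242/2149 - 3691317 = -7932639991/2149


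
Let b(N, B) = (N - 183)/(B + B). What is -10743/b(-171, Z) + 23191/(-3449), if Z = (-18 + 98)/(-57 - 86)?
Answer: -1183731987/29099213 ≈ -40.679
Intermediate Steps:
Z = -80/143 (Z = 80/(-143) = 80*(-1/143) = -80/143 ≈ -0.55944)
b(N, B) = (-183 + N)/(2*B) (b(N, B) = (-183 + N)/((2*B)) = (-183 + N)*(1/(2*B)) = (-183 + N)/(2*B))
-10743/b(-171, Z) + 23191/(-3449) = -10743*(-160/(143*(-183 - 171))) + 23191/(-3449) = -10743/((½)*(-143/80)*(-354)) + 23191*(-1/3449) = -10743/25311/80 - 23191/3449 = -10743*80/25311 - 23191/3449 = -286480/8437 - 23191/3449 = -1183731987/29099213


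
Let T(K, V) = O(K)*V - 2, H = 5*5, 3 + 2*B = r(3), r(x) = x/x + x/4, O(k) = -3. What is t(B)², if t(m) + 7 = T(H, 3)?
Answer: 324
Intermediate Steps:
r(x) = 1 + x/4 (r(x) = 1 + x*(¼) = 1 + x/4)
B = -5/8 (B = -3/2 + (1 + (¼)*3)/2 = -3/2 + (1 + ¾)/2 = -3/2 + (½)*(7/4) = -3/2 + 7/8 = -5/8 ≈ -0.62500)
H = 25
T(K, V) = -2 - 3*V (T(K, V) = -3*V - 2 = -2 - 3*V)
t(m) = -18 (t(m) = -7 + (-2 - 3*3) = -7 + (-2 - 9) = -7 - 11 = -18)
t(B)² = (-18)² = 324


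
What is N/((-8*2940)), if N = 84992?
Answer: -2656/735 ≈ -3.6136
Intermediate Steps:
N/((-8*2940)) = 84992/((-8*2940)) = 84992/(-23520) = 84992*(-1/23520) = -2656/735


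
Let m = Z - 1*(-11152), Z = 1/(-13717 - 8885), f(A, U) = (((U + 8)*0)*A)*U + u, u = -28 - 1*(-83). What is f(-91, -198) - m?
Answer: -250814393/22602 ≈ -11097.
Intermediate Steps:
u = 55 (u = -28 + 83 = 55)
f(A, U) = 55 (f(A, U) = (((U + 8)*0)*A)*U + 55 = (((8 + U)*0)*A)*U + 55 = (0*A)*U + 55 = 0*U + 55 = 0 + 55 = 55)
Z = -1/22602 (Z = 1/(-22602) = -1/22602 ≈ -4.4244e-5)
m = 252057503/22602 (m = -1/22602 - 1*(-11152) = -1/22602 + 11152 = 252057503/22602 ≈ 11152.)
f(-91, -198) - m = 55 - 1*252057503/22602 = 55 - 252057503/22602 = -250814393/22602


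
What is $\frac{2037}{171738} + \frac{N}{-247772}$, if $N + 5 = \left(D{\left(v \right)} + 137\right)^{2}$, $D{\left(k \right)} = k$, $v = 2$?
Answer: $- \frac{33483091}{506569854} \approx -0.066098$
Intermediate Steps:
$N = 19316$ ($N = -5 + \left(2 + 137\right)^{2} = -5 + 139^{2} = -5 + 19321 = 19316$)
$\frac{2037}{171738} + \frac{N}{-247772} = \frac{2037}{171738} + \frac{19316}{-247772} = 2037 \cdot \frac{1}{171738} + 19316 \left(- \frac{1}{247772}\right) = \frac{97}{8178} - \frac{4829}{61943} = - \frac{33483091}{506569854}$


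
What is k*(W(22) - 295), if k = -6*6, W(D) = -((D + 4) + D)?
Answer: 12348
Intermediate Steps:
W(D) = -4 - 2*D (W(D) = -((4 + D) + D) = -(4 + 2*D) = -4 - 2*D)
k = -36
k*(W(22) - 295) = -36*((-4 - 2*22) - 295) = -36*((-4 - 44) - 295) = -36*(-48 - 295) = -36*(-343) = 12348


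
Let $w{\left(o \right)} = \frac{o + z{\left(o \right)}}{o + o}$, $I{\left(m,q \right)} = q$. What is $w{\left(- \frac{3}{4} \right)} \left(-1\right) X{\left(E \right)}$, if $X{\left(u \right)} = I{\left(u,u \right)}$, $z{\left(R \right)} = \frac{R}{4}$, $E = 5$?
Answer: $- \frac{25}{8} \approx -3.125$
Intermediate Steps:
$z{\left(R \right)} = \frac{R}{4}$ ($z{\left(R \right)} = R \frac{1}{4} = \frac{R}{4}$)
$w{\left(o \right)} = \frac{5}{8}$ ($w{\left(o \right)} = \frac{o + \frac{o}{4}}{o + o} = \frac{\frac{5}{4} o}{2 o} = \frac{5 o}{4} \frac{1}{2 o} = \frac{5}{8}$)
$X{\left(u \right)} = u$
$w{\left(- \frac{3}{4} \right)} \left(-1\right) X{\left(E \right)} = \frac{5}{8} \left(-1\right) 5 = \left(- \frac{5}{8}\right) 5 = - \frac{25}{8}$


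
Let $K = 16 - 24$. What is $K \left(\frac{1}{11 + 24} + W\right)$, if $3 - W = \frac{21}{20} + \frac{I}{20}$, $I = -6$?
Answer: $- \frac{638}{35} \approx -18.229$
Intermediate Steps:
$K = -8$ ($K = 16 - 24 = -8$)
$W = \frac{9}{4}$ ($W = 3 - \left(\frac{21}{20} - \frac{6}{20}\right) = 3 - \left(21 \cdot \frac{1}{20} - \frac{3}{10}\right) = 3 - \left(\frac{21}{20} - \frac{3}{10}\right) = 3 - \frac{3}{4} = \frac{9}{4} \approx 2.25$)
$K \left(\frac{1}{11 + 24} + W\right) = - 8 \left(\frac{1}{11 + 24} + \frac{9}{4}\right) = - 8 \left(\frac{1}{35} + \frac{9}{4}\right) = \left(-8\right) \frac{319}{140} = - \frac{638}{35}$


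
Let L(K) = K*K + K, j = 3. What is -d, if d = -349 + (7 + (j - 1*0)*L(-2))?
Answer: 336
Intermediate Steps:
L(K) = K + K² (L(K) = K² + K = K + K²)
d = -336 (d = -349 + (7 + (3 - 1*0)*(-2*(1 - 2))) = -349 + (7 + (3 + 0)*(-2*(-1))) = -349 + (7 + 3*2) = -349 + (7 + 6) = -349 + 13 = -336)
-d = -1*(-336) = 336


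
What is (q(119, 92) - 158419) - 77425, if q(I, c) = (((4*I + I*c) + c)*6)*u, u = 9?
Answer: 386020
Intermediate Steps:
q(I, c) = 54*c + 216*I + 54*I*c (q(I, c) = (((4*I + I*c) + c)*6)*9 = ((c + 4*I + I*c)*6)*9 = (6*c + 24*I + 6*I*c)*9 = 54*c + 216*I + 54*I*c)
(q(119, 92) - 158419) - 77425 = ((54*92 + 216*119 + 54*119*92) - 158419) - 77425 = ((4968 + 25704 + 591192) - 158419) - 77425 = (621864 - 158419) - 77425 = 463445 - 77425 = 386020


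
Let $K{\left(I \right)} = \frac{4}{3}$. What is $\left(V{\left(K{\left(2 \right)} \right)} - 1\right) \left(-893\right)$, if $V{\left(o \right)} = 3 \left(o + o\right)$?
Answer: $-6251$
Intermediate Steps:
$K{\left(I \right)} = \frac{4}{3}$ ($K{\left(I \right)} = 4 \cdot \frac{1}{3} = \frac{4}{3}$)
$V{\left(o \right)} = 6 o$ ($V{\left(o \right)} = 3 \cdot 2 o = 6 o$)
$\left(V{\left(K{\left(2 \right)} \right)} - 1\right) \left(-893\right) = \left(6 \cdot \frac{4}{3} - 1\right) \left(-893\right) = \left(8 - 1\right) \left(-893\right) = 7 \left(-893\right) = -6251$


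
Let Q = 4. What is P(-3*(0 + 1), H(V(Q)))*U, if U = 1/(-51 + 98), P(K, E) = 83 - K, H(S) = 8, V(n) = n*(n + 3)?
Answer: 86/47 ≈ 1.8298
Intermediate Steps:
V(n) = n*(3 + n)
U = 1/47 ≈ 0.021277
P(-3*(0 + 1), H(V(Q)))*U = (83 - (-3)*(0 + 1))*(1/47) = (83 - (-3))*(1/47) = (83 - 1*(-3))*(1/47) = (83 + 3)*(1/47) = 86*(1/47) = 86/47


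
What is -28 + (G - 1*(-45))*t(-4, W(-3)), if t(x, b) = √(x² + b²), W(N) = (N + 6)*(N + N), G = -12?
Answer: -28 + 66*√85 ≈ 580.49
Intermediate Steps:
W(N) = 2*N*(6 + N) (W(N) = (6 + N)*(2*N) = 2*N*(6 + N))
t(x, b) = √(b² + x²)
-28 + (G - 1*(-45))*t(-4, W(-3)) = -28 + (-12 - 1*(-45))*√((2*(-3)*(6 - 3))² + (-4)²) = -28 + (-12 + 45)*√((2*(-3)*3)² + 16) = -28 + 33*√((-18)² + 16) = -28 + 33*√(324 + 16) = -28 + 33*√340 = -28 + 33*(2*√85) = -28 + 66*√85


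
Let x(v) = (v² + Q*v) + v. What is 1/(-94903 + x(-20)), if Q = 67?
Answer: -1/95863 ≈ -1.0432e-5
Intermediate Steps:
x(v) = v² + 68*v (x(v) = (v² + 67*v) + v = v² + 68*v)
1/(-94903 + x(-20)) = 1/(-94903 - 20*(68 - 20)) = 1/(-94903 - 20*48) = 1/(-94903 - 960) = 1/(-95863) = -1/95863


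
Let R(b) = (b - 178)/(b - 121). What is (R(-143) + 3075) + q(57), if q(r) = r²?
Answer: 556619/88 ≈ 6325.2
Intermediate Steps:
R(b) = (-178 + b)/(-121 + b)
(R(-143) + 3075) + q(57) = ((-178 - 143)/(-121 - 143) + 3075) + 57² = (-321/(-264) + 3075) + 3249 = (-1/264*(-321) + 3075) + 3249 = (107/88 + 3075) + 3249 = 270707/88 + 3249 = 556619/88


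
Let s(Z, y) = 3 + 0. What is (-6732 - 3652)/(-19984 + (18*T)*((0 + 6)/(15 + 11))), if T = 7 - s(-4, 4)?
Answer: 16874/32447 ≈ 0.52005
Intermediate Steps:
s(Z, y) = 3
T = 4 (T = 7 - 1*3 = 7 - 3 = 4)
(-6732 - 3652)/(-19984 + (18*T)*((0 + 6)/(15 + 11))) = (-6732 - 3652)/(-19984 + (18*4)*((0 + 6)/(15 + 11))) = -10384/(-19984 + 72*(6/26)) = -10384/(-19984 + 72*(6*(1/26))) = -10384/(-19984 + 72*(3/13)) = -10384/(-19984 + 216/13) = -10384/(-259576/13) = -10384*(-13/259576) = 16874/32447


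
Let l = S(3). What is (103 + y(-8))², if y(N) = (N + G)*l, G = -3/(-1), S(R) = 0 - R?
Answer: 13924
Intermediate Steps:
S(R) = -R
G = 3 (G = -3*(-1) = 3)
l = -3 (l = -1*3 = -3)
y(N) = -9 - 3*N (y(N) = (N + 3)*(-3) = (3 + N)*(-3) = -9 - 3*N)
(103 + y(-8))² = (103 + (-9 - 3*(-8)))² = (103 + (-9 + 24))² = (103 + 15)² = 118² = 13924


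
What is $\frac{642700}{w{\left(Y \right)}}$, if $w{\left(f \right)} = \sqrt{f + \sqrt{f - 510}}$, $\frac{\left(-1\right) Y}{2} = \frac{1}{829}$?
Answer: $\frac{321350 \sqrt{1658}}{\sqrt{-1 + i \sqrt{87623642}}} \approx 95626.0 - 95637.0 i$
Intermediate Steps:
$Y = - \frac{2}{829} \approx -0.0024125$
$w{\left(f \right)} = \sqrt{f + \sqrt{-510 + f}}$
$\frac{642700}{w{\left(Y \right)}} = \frac{642700}{\sqrt{- \frac{2}{829} + \sqrt{-510 - \frac{2}{829}}}} = \frac{642700}{\sqrt{- \frac{2}{829} + \sqrt{- \frac{422792}{829}}}} = \frac{642700}{\sqrt{- \frac{2}{829} + \frac{2 i \sqrt{87623642}}{829}}}$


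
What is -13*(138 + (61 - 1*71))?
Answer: -1664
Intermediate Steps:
-13*(138 + (61 - 1*71)) = -13*(138 + (61 - 71)) = -13*(138 - 10) = -13*128 = -1664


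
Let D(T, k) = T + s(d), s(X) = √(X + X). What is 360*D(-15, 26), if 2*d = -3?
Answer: -5400 + 360*I*√3 ≈ -5400.0 + 623.54*I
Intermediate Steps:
d = -3/2 (d = (½)*(-3) = -3/2 ≈ -1.5000)
s(X) = √2*√X (s(X) = √(2*X) = √2*√X)
D(T, k) = T + I*√3 (D(T, k) = T + √2*√(-3/2) = T + √2*(I*√6/2) = T + I*√3)
360*D(-15, 26) = 360*(-15 + I*√3) = -5400 + 360*I*√3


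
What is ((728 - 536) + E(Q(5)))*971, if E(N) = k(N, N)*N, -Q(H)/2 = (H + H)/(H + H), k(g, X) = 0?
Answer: 186432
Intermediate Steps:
Q(H) = -2 (Q(H) = -2*(H + H)/(H + H) = -2*2*H/(2*H) = -2*2*H*1/(2*H) = -2*1 = -2)
E(N) = 0 (E(N) = 0*N = 0)
((728 - 536) + E(Q(5)))*971 = ((728 - 536) + 0)*971 = (192 + 0)*971 = 192*971 = 186432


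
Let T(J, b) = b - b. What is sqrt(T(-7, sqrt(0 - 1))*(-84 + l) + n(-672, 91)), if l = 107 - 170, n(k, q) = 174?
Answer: sqrt(174) ≈ 13.191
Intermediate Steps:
T(J, b) = 0
l = -63
sqrt(T(-7, sqrt(0 - 1))*(-84 + l) + n(-672, 91)) = sqrt(0*(-84 - 63) + 174) = sqrt(0*(-147) + 174) = sqrt(0 + 174) = sqrt(174)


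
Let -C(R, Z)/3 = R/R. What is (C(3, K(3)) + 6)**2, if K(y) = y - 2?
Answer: 9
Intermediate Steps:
K(y) = -2 + y
C(R, Z) = -3 (C(R, Z) = -3*R/R = -3*1 = -3)
(C(3, K(3)) + 6)**2 = (-3 + 6)**2 = 3**2 = 9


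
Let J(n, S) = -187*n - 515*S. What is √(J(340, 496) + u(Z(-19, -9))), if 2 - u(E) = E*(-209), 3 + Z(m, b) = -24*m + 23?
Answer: I*√219534 ≈ 468.54*I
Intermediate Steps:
J(n, S) = -515*S - 187*n
Z(m, b) = 20 - 24*m (Z(m, b) = -3 + (-24*m + 23) = -3 + (23 - 24*m) = 20 - 24*m)
u(E) = 2 + 209*E (u(E) = 2 - E*(-209) = 2 - (-209)*E = 2 + 209*E)
√(J(340, 496) + u(Z(-19, -9))) = √((-515*496 - 187*340) + (2 + 209*(20 - 24*(-19)))) = √((-255440 - 63580) + (2 + 209*(20 + 456))) = √(-319020 + (2 + 209*476)) = √(-319020 + (2 + 99484)) = √(-319020 + 99486) = √(-219534) = I*√219534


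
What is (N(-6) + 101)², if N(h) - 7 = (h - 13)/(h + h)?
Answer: 1729225/144 ≈ 12009.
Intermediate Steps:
N(h) = 7 + (-13 + h)/(2*h) (N(h) = 7 + (h - 13)/(h + h) = 7 + (-13 + h)/((2*h)) = 7 + (-13 + h)*(1/(2*h)) = 7 + (-13 + h)/(2*h))
(N(-6) + 101)² = ((½)*(-13 + 15*(-6))/(-6) + 101)² = ((½)*(-⅙)*(-13 - 90) + 101)² = ((½)*(-⅙)*(-103) + 101)² = (103/12 + 101)² = (1315/12)² = 1729225/144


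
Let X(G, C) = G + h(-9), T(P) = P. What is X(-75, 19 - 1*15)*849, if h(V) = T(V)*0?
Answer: -63675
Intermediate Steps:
h(V) = 0 (h(V) = V*0 = 0)
X(G, C) = G (X(G, C) = G + 0 = G)
X(-75, 19 - 1*15)*849 = -75*849 = -63675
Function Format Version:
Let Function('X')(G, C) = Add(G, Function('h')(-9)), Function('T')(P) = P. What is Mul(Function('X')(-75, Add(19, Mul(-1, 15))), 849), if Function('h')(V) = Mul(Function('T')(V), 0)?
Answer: -63675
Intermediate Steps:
Function('h')(V) = 0 (Function('h')(V) = Mul(V, 0) = 0)
Function('X')(G, C) = G (Function('X')(G, C) = Add(G, 0) = G)
Mul(Function('X')(-75, Add(19, Mul(-1, 15))), 849) = Mul(-75, 849) = -63675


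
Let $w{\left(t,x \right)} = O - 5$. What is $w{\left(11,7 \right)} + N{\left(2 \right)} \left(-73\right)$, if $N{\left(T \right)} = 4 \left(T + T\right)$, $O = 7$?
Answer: $-1166$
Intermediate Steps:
$N{\left(T \right)} = 8 T$ ($N{\left(T \right)} = 4 \cdot 2 T = 8 T$)
$w{\left(t,x \right)} = 2$ ($w{\left(t,x \right)} = 7 - 5 = 2$)
$w{\left(11,7 \right)} + N{\left(2 \right)} \left(-73\right) = 2 + 8 \cdot 2 \left(-73\right) = 2 + 16 \left(-73\right) = 2 - 1168 = -1166$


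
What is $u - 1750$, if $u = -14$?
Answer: $-1764$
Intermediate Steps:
$u - 1750 = -14 - 1750 = -1764$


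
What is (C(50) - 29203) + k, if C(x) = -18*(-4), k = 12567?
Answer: -16564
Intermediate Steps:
C(x) = 72
(C(50) - 29203) + k = (72 - 29203) + 12567 = -29131 + 12567 = -16564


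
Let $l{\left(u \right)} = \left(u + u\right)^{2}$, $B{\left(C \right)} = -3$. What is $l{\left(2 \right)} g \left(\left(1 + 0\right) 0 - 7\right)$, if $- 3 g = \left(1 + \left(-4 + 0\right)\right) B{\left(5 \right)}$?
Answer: $336$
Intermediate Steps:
$g = -3$ ($g = - \frac{\left(1 + \left(-4 + 0\right)\right) \left(-3\right)}{3} = - \frac{\left(1 - 4\right) \left(-3\right)}{3} = - \frac{\left(-3\right) \left(-3\right)}{3} = \left(- \frac{1}{3}\right) 9 = -3$)
$l{\left(u \right)} = 4 u^{2}$ ($l{\left(u \right)} = \left(2 u\right)^{2} = 4 u^{2}$)
$l{\left(2 \right)} g \left(\left(1 + 0\right) 0 - 7\right) = 4 \cdot 2^{2} \left(-3\right) \left(\left(1 + 0\right) 0 - 7\right) = 4 \cdot 4 \left(-3\right) \left(1 \cdot 0 - 7\right) = 16 \left(-3\right) \left(0 - 7\right) = \left(-48\right) \left(-7\right) = 336$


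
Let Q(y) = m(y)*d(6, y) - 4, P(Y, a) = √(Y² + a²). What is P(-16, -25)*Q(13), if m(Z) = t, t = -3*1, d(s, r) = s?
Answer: -22*√881 ≈ -653.00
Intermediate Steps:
t = -3
m(Z) = -3
Q(y) = -22 (Q(y) = -3*6 - 4 = -18 - 4 = -22)
P(-16, -25)*Q(13) = √((-16)² + (-25)²)*(-22) = √(256 + 625)*(-22) = √881*(-22) = -22*√881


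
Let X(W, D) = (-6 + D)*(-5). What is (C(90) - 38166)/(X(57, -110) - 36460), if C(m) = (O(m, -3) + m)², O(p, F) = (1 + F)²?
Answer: 2933/3588 ≈ 0.81745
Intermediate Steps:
X(W, D) = 30 - 5*D
C(m) = (4 + m)² (C(m) = ((1 - 3)² + m)² = ((-2)² + m)² = (4 + m)²)
(C(90) - 38166)/(X(57, -110) - 36460) = ((4 + 90)² - 38166)/((30 - 5*(-110)) - 36460) = (94² - 38166)/((30 + 550) - 36460) = (8836 - 38166)/(580 - 36460) = -29330/(-35880) = -29330*(-1/35880) = 2933/3588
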